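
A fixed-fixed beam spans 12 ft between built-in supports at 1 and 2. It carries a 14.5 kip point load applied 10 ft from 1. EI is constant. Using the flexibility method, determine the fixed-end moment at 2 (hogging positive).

Take the two fixed-end moments M_1, M_2 as redundants; the released structure is the simple span 12.
On the primary (simply-supported) span, the end slopes from the loading are:
  at 1: point load 14.5 at a = 10: Pab(L + b)/(6LEI) = 56.39/EI
  at 2: point load 14.5 at a = 10: Pab(L + a)/(6LEI) = 88.61/EI
  θ_10 = 56.39/EI,  θ_20 = 88.61/EI
Flexibility coefficients: a unit moment at one end gives L/(3EI) there and L/(6EI) at the far end, so f₁₁ = f₂₂ = 4/EI and f₁₂ = f₂₁ = 2/EI.
Compatibility — zero rotation at each built-in end:
  4 M_1 + 2 M_2 = 56.39
  2 M_1 + 4 M_2 = 88.61
Solving the pair gives M_1 = 4.028 kip·ft and M_2 = 20.14 kip·ft (hogging).

M_2 = 20.14 kip·ft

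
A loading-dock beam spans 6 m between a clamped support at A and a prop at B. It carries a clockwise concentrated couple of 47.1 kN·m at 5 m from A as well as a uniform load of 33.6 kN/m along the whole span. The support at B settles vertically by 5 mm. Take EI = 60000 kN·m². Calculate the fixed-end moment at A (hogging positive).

M_A = 154.6 kN·m

Choose R_B as the redundant. The primary structure is the cantilever fixed at A.
Deflection at B on the released cantilever, summing each load's contribution:
  clockwise couple 47.1 at a = 5: M₀a(2L − a)/(2EI) = 824.2/EI
  UDL 33.6: wL⁴/(8EI) = 5443/EI
  δ_0 = 6267/EI
Flexibility coefficient — unit upward force at B: δ_{BB} = L³/(3EI) = 72/EI.
With EI = 60000 kN·m²: δ_0 = 0.10446 m and δ_{BB} = 0.0012 m/kN.
Compatibility — the beam at B must follow the support down by 0.005 m: δ_0 − R_B·δ_{BB} = 0.005, so R_B = (0.10446 − 0.005)/0.0012 = 82.88 kN.
Moment equilibrium about A: M_A = Σ(load moments about A) − R_B·L = 651.9 − 82.88×6 = 154.6 kN·m.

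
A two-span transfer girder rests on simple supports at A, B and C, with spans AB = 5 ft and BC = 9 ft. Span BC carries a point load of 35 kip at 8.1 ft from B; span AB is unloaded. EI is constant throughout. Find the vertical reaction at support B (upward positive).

Insert a hinge at B; M_B is the redundant, and each span becomes simply supported.
End slopes at the hinge B, treating each span as simply supported:
  span BC: point load 35 at a = 8.1: Pab(L + b)/(6LEI) = 46.78/EI
  relative rotation θ_0 = (0 + 46.78)/EI = 46.78/EI
A unit hogging moment at B produces rotation L₁/(3EI) + L₂/(3EI) = 4.667/EI.
Slope continuity at B: θ_0 = M_B·4.667/EI, so M_B = 46.78/4.667 = 10.02 kip·ft (hogging).
Span AB, ΣM about A with M_B applied at B: R_B^{AB}·5 = 0 + 10.02, so R_B^{AB} = 2.005 kip and R_A = 0 − 2.005 = -2.005 kip.
Span BC, ΣM about C: R_B^{BC}·9 = 31.5 + 10.02, so R_B^{BC} = 4.614 kip and R_C = 35 − 4.614 = 30.39 kip.
R_B = 2.005 + 4.614 = 6.619 kip.

R_B = 6.619 kip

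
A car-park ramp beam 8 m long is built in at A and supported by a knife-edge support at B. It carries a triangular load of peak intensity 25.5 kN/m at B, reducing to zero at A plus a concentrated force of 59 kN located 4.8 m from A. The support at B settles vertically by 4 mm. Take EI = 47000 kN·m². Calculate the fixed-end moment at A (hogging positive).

Remove the prop at B; the released (primary) structure is a cantilever built in at A.
Free-end deflection of the primary structure under the applied loading (downward +):
  triangular load, peak 25.5 at the free end: 11w₀L⁴/(120EI) = 9574/EI
  point load 59 at a = 4.8: Pa²(3L − a)/(6EI) = 4350/EI
  δ_0 = 13924/EI
Tip deflection under a unit load at B: L³/(3EI) = 170.7/EI.
With EI = 47000 kN·m²: δ_0 = 0.29626 m and δ_{BB} = 0.003631 m/kN.
Compatibility — the beam at B must follow the support down by 0.004 m: δ_0 − R_B·δ_{BB} = 0.004, so R_B = (0.29626 − 0.004)/0.003631 = 80.49 kN.
Moment equilibrium about A: M_A = Σ(load moments about A) − R_B·L = 827.2 − 80.49×8 = 183.3 kN·m.

M_A = 183.3 kN·m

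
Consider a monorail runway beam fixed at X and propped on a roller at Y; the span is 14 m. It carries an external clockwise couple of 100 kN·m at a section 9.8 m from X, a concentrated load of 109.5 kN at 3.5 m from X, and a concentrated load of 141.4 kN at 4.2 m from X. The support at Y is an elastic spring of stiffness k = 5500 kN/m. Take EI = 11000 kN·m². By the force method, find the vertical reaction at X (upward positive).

R_X = 214.6 kN

Choose R_Y as the redundant. The primary structure is the cantilever fixed at X.
Deflection at Y on the released cantilever, summing each load's contribution:
  clockwise couple 100 at a = 9.8: M₀a(2L − a)/(2EI) = 8918/EI
  point load 109.5 at a = 3.5: Pa²(3L − a)/(6EI) = 8607/EI
  point load 141.4 at a = 4.2: Pa²(3L − a)/(6EI) = 15714/EI
  δ_0 = 33239/EI
Flexibility coefficient — unit upward force at Y: δ_{YY} = L³/(3EI) = 914.7/EI.
With EI = 11000 kN·m²: δ_0 = 3.0217 m and δ_{YY} = 0.083152 m/kN.
Compatibility — the spring shortens by R_Y/k under the reaction it provides: δ_0 − R_Y·δ_{YY} = R_Y/k. With 1/k = 0.000182 m/kN, R_Y = δ_0 / (δ_{YY} + 1/k) = 3.0217 / (0.083152 + 0.000182) = 36.26 kN.
Vertical equilibrium: R_X = ΣP − R_Y = 250.9 − 36.26 = 214.6 kN.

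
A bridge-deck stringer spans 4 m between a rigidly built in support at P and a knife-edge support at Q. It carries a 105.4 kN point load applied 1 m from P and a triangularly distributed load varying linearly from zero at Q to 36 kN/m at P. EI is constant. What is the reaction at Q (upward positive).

Choose R_Q as the redundant. The primary structure is the cantilever fixed at P.
Deflection at Q on the released cantilever, summing each load's contribution:
  point load 105.4 at a = 1: Pa²(3L − a)/(6EI) = 193.2/EI
  triangular load, peak 36 at the fixed end: w₀L⁴/(30EI) = 307.2/EI
  δ_0 = 500.4/EI
Tip deflection under a unit load at Q: L³/(3EI) = 21.33/EI.
Compatibility at Q: δ_0 − R_Q·δ_{QQ} = 0, so R_Q = 500.4/21.33 = 23.46 kN.

R_Q = 23.46 kN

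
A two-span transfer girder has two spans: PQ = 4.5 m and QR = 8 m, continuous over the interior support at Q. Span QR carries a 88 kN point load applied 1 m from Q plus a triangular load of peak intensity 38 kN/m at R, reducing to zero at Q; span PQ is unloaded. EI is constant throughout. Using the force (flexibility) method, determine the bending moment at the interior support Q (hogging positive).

M_Q = 137 kN·m

Take M_Q as the redundant. Released structure: two simple spans PQ and QR with a hinge at Q.
Discontinuity in slope at Q on the released structure — sum the simple-span end rotations:
  span QR: point load 88 at a = 1: Pab(L + b)/(6LEI) = 192.5/EI
  span QR: triangular load, peak 38: 7w₀L³/(360EI) = 378.3/EI
  relative rotation θ_0 = (0 + 570.8)/EI = 570.8/EI
A unit hogging moment at Q produces rotation L₁/(3EI) + L₂/(3EI) = 4.167/EI.
Slope continuity at Q: θ_0 = M_Q·4.167/EI, so M_Q = 570.8/4.167 = 137 kN·m (hogging).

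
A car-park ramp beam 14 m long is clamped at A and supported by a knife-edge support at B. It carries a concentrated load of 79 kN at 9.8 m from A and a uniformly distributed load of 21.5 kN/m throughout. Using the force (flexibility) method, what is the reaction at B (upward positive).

R_B = 157.4 kN

Choose R_B as the redundant. The primary structure is the cantilever fixed at A.
Downward deflection at the released point B due to the loads:
  point load 79 at a = 9.8: Pa²(3L − a)/(6EI) = 40718/EI
  UDL 21.5: wL⁴/(8EI) = 103243/EI
  δ_0 = 143961/EI
Tip deflection under a unit load at B: L³/(3EI) = 914.7/EI.
The prop prevents deflection at B: R_B = δ_0/δ_{BB} = 143961/914.7 = 157.4 kN.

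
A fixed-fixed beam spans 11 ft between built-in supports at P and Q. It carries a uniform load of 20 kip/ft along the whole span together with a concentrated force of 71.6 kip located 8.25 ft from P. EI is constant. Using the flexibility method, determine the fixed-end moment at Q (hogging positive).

Release both end moments; the primary structure is a simply-supported span PQ with redundants M_P and M_Q.
Simple-span end rotations at P and Q under the given loads:
  at P: UDL 20: wL³/(24EI) = 1109/EI
  at Q: UDL 20: wL³/(24EI) = 1109/EI
  at P: point load 71.6 at a = 8.25: Pab(L + b)/(6LEI) = 338.4/EI
  at Q: point load 71.6 at a = 8.25: Pab(L + a)/(6LEI) = 473.8/EI
  θ_P0 = 1448/EI,  θ_Q0 = 1583/EI
Flexibility coefficients: a unit moment at one end gives L/(3EI) there and L/(6EI) at the far end, so f₁₁ = f₂₂ = 3.667/EI and f₁₂ = f₂₁ = 1.833/EI.
Compatibility — zero rotation at each built-in end:
  3.667 M_P + 1.833 M_Q = 1448
  1.833 M_P + 3.667 M_Q = 1583
Solving the pair gives M_P = 238.6 kip·ft and M_Q = 312.4 kip·ft (hogging).

M_Q = 312.4 kip·ft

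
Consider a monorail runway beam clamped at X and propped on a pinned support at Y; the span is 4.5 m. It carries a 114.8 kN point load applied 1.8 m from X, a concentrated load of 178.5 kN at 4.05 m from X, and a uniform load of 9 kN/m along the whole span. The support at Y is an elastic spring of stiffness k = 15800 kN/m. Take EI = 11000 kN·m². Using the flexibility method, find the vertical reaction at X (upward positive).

R_X = 147.2 kN

Release the roller at Y. Primary structure: cantilever fixed at X.
Primary-structure tip deflection at Y by superposition:
  point load 114.8 at a = 1.8: Pa²(3L − a)/(6EI) = 725.3/EI
  point load 178.5 at a = 4.05: Pa²(3L − a)/(6EI) = 4611/EI
  UDL 9: wL⁴/(8EI) = 461.3/EI
  δ_0 = 5798/EI
Tip deflection under a unit load at Y: L³/(3EI) = 30.38/EI.
With EI = 11000 kN·m²: δ_0 = 0.52709 m and δ_{YY} = 0.002761 m/kN.
Compatibility — the spring shortens by R_Y/k under the reaction it provides: δ_0 − R_Y·δ_{YY} = R_Y/k. With 1/k = 0.000063 m/kN, R_Y = δ_0 / (δ_{YY} + 1/k) = 0.52709 / (0.002761 + 0.000063) = 186.6 kN.
Vertical equilibrium: R_X = ΣP − R_Y = 333.8 − 186.6 = 147.2 kN.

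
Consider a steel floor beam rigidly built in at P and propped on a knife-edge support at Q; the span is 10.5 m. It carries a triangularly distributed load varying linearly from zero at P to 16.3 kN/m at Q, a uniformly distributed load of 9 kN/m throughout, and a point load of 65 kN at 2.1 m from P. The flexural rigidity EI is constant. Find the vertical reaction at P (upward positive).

Release the roller at Q. Primary structure: cantilever fixed at P.
Primary-structure tip deflection at Q by superposition:
  triangular load, peak 16.3 at the free end: 11w₀L⁴/(120EI) = 18162/EI
  UDL 9: wL⁴/(8EI) = 13674/EI
  point load 65 at a = 2.1: Pa²(3L − a)/(6EI) = 1405/EI
  δ_0 = 33241/EI
Tip deflection under a unit load at Q: L³/(3EI) = 385.9/EI.
Compatibility at Q: δ_0 − R_Q·δ_{QQ} = 0, so R_Q = 33241/385.9 = 86.14 kN.
Vertical equilibrium: R_P = ΣP − R_Q = 245.1 − 86.14 = 158.9 kN.

R_P = 158.9 kN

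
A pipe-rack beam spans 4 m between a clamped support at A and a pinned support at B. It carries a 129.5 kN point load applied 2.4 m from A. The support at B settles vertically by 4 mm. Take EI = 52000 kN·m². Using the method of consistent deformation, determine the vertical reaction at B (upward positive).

R_B = 46.19 kN

Remove the prop at B; the released (primary) structure is a cantilever built in at A.
Downward deflection at the released point B due to the loads:
  point load 129.5 at a = 2.4: Pa²(3L − a)/(6EI) = 1193/EI
Tip deflection under a unit load at B: L³/(3EI) = 21.33/EI.
With EI = 52000 kN·m²: δ_0 = 0.022951 m and δ_{BB} = 0.00041 m/kN.
Compatibility — the beam at B must follow the support down by 0.004 m: δ_0 − R_B·δ_{BB} = 0.004, so R_B = (0.022951 − 0.004)/0.00041 = 46.19 kN.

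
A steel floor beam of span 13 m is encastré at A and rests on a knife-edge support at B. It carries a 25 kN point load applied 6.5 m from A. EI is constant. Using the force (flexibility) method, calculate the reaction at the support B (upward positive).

Choose R_B as the redundant. The primary structure is the cantilever fixed at A.
Primary-structure tip deflection at B by superposition:
  point load 25 at a = 6.5: Pa²(3L − a)/(6EI) = 5721/EI
Flexibility coefficient — unit upward force at B: δ_{BB} = L³/(3EI) = 732.3/EI.
The prop prevents deflection at B: R_B = δ_0/δ_{BB} = 5721/732.3 = 7.812 kN.

R_B = 7.812 kN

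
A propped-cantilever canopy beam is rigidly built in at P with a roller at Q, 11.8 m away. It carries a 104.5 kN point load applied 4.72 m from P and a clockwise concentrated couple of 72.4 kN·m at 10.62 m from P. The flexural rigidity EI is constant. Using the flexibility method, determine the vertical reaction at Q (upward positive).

Choose R_Q as the redundant. The primary structure is the cantilever fixed at P.
Downward deflection at the released point Q due to the loads:
  point load 104.5 at a = 4.72: Pa²(3L − a)/(6EI) = 11904/EI
  clockwise couple 72.4 at a = 10.62: M₀a(2L − a)/(2EI) = 4990/EI
  δ_0 = 16894/EI
Flexibility coefficient — unit upward force at Q: δ_{QQ} = L³/(3EI) = 547.7/EI.
Compatibility at Q: δ_0 − R_Q·δ_{QQ} = 0, so R_Q = 16894/547.7 = 30.85 kN.

R_Q = 30.85 kN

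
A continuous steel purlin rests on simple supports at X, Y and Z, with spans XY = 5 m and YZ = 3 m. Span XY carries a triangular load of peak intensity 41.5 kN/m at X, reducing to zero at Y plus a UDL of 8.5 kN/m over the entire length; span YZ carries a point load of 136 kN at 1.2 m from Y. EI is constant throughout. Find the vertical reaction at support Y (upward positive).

R_Y = 182.1 kN

Take M_Y as the redundant. Released structure: two simple spans XY and YZ with a hinge at Y.
Rotations at Y on the released spans (each span's end-slope, ×1/EI):
  span XY: triangular load, peak 41.5: 7w₀L³/(360EI) = 100.9/EI
  span XY: UDL 8.5: wL³/(24EI) = 44.27/EI
  span YZ: point load 136 at a = 1.2: Pab(L + b)/(6LEI) = 78.34/EI
  relative rotation θ_0 = (145.1 + 78.34)/EI = 223.5/EI
A unit hogging moment at Y produces rotation L₁/(3EI) + L₂/(3EI) = 2.667/EI.
Slope continuity at Y: θ_0 = M_Y·2.667/EI, so M_Y = 223.5/2.667 = 83.8 kN·m (hogging).
Span XY, ΣM about X with M_Y applied at Y: R_Y^{XY}·5 = 279.2 + 83.8, so R_Y^{XY} = 72.59 kN and R_X = 146.2 − 72.59 = 73.66 kN.
Span YZ, ΣM about Z: R_Y^{YZ}·3 = 244.8 + 83.8, so R_Y^{YZ} = 109.5 kN and R_Z = 136 − 109.5 = 26.47 kN.
R_Y = 72.59 + 109.5 = 182.1 kN.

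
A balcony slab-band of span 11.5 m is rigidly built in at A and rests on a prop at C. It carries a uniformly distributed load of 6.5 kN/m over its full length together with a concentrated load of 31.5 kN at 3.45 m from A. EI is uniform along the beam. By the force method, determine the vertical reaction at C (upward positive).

R_C = 31.86 kN

Remove the prop at C; the released (primary) structure is a cantilever built in at A.
Primary-structure tip deflection at C by superposition:
  UDL 6.5: wL⁴/(8EI) = 14211/EI
  point load 31.5 at a = 3.45: Pa²(3L − a)/(6EI) = 1940/EI
  δ_0 = 16151/EI
Tip deflection under a unit load at C: L³/(3EI) = 507/EI.
Compatibility at C: δ_0 − R_C·δ_{CC} = 0, so R_C = 16151/507 = 31.86 kN.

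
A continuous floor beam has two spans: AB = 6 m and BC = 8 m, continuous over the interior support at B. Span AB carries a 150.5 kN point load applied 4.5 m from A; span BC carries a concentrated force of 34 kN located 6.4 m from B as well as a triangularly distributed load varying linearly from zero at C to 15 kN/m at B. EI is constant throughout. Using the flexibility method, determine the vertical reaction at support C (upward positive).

R_C = 32.83 kN

Insert a hinge at B; M_B is the redundant, and each span becomes simply supported.
End slopes at the hinge B, treating each span as simply supported:
  span AB: point load 150.5 at a = 4.5: Pab(L + a)/(6LEI) = 296.3/EI
  span BC: point load 34 at a = 6.4: Pab(L + b)/(6LEI) = 69.63/EI
  span BC: triangular load, peak 15: w₀L³/(45EI) = 170.7/EI
  relative rotation θ_0 = (296.3 + 240.3)/EI = 536.6/EI
A unit hogging moment at B produces rotation L₁/(3EI) + L₂/(3EI) = 4.667/EI.
Slope continuity at B: θ_0 = M_B·4.667/EI, so M_B = 536.6/4.667 = 115 kN·m (hogging).
Span BC, ΣM about C: R_B^{BC}·8 = 374.4 + 115, so R_B^{BC} = 61.17 kN and R_C = 94 − 61.17 = 32.83 kN.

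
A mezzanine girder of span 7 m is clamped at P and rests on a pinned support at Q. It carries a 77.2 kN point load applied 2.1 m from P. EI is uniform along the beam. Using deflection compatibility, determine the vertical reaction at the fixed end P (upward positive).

R_P = 67.82 kN

Release the roller at Q. Primary structure: cantilever fixed at P.
Deflection at Q on the released cantilever, summing each load's contribution:
  point load 77.2 at a = 2.1: Pa²(3L − a)/(6EI) = 1072/EI
Tip deflection under a unit load at Q: L³/(3EI) = 114.3/EI.
Compatibility at Q: δ_0 − R_Q·δ_{QQ} = 0, so R_Q = 1072/114.3 = 9.38 kN.
Vertical equilibrium: R_P = ΣP − R_Q = 77.2 − 9.38 = 67.82 kN.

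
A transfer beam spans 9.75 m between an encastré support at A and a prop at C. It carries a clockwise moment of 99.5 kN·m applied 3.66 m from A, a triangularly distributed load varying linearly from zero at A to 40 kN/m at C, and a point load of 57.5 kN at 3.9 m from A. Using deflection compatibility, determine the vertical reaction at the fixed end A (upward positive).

R_A = 124 kN

Take the reaction at C as the redundant and release it; the primary structure is a cantilever fixed at A.
Primary-structure tip deflection at C by superposition:
  clockwise couple 99.5 at a = 3.66: M₀a(2L − a)/(2EI) = 2884/EI
  triangular load, peak 40 at the free end: 11w₀L⁴/(120EI) = 33135/EI
  point load 57.5 at a = 3.9: Pa²(3L − a)/(6EI) = 3695/EI
  δ_0 = 39715/EI
Flexibility coefficient — unit upward force at C: δ_{CC} = L³/(3EI) = 309/EI.
Compatibility at C: δ_0 − R_C·δ_{CC} = 0, so R_C = 39715/309 = 128.5 kN.
Vertical equilibrium: R_A = ΣP − R_C = 252.5 − 128.5 = 124 kN.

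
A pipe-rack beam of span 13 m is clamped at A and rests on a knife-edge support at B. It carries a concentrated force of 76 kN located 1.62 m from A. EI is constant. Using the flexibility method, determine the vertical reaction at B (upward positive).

R_B = 1.697 kN

Release the roller at B. Primary structure: cantilever fixed at A.
Free-end deflection of the primary structure under the applied loading (downward +):
  point load 76 at a = 1.62: Pa²(3L − a)/(6EI) = 1243/EI
Tip deflection under a unit load at B: L³/(3EI) = 732.3/EI.
Compatibility at B: δ_0 − R_B·δ_{BB} = 0, so R_B = 1243/732.3 = 1.697 kN.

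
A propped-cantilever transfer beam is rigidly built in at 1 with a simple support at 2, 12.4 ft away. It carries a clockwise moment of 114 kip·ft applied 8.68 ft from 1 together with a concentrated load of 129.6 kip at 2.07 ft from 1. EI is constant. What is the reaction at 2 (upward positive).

Take the reaction at 2 as the redundant and release it; the primary structure is a cantilever fixed at 1.
Downward deflection at the released point 2 due to the loads:
  clockwise couple 114 at a = 8.68: M₀a(2L − a)/(2EI) = 7976/EI
  point load 129.6 at a = 2.07: Pa²(3L − a)/(6EI) = 3251/EI
  δ_0 = 11227/EI
Tip deflection under a unit load at 2: L³/(3EI) = 635.5/EI.
Compatibility at 2: δ_0 − R_2·δ_{22} = 0, so R_2 = 11227/635.5 = 17.67 kip.

R_2 = 17.67 kip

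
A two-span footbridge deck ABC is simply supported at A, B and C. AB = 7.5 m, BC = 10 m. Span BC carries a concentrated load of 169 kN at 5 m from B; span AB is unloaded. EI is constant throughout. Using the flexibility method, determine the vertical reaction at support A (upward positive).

R_A = -24.14 kN

Insert a hinge at B; M_B is the redundant, and each span becomes simply supported.
Rotations at B on the released spans (each span's end-slope, ×1/EI):
  span BC: point load 169 at a = 5: Pab(L + b)/(6LEI) = 1056/EI
  relative rotation θ_0 = (0 + 1056)/EI = 1056/EI
A unit hogging moment at B produces rotation L₁/(3EI) + L₂/(3EI) = 5.833/EI.
Compatibility: M_B·(L₁+L₂)/(3EI) = θ_0, giving M_B = 181.1 kN·m (hogging).
Span AB, ΣM about A with M_B applied at B: R_B^{AB}·7.5 = 0 + 181.1, so R_B^{AB} = 24.14 kN and R_A = 0 − 24.14 = -24.14 kN.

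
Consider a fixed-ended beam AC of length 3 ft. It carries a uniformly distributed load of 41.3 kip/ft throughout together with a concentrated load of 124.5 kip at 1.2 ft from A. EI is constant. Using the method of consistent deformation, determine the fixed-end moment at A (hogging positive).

M_A = 84.76 kip·ft

Take the two fixed-end moments M_A, M_C as redundants; the released structure is the simple span AC.
End rotations of the released simple span under the applied load (×1/EI):
  at A: UDL 41.3: wL³/(24EI) = 46.46/EI
  at C: UDL 41.3: wL³/(24EI) = 46.46/EI
  at A: point load 124.5 at a = 1.2: Pab(L + b)/(6LEI) = 71.71/EI
  at C: point load 124.5 at a = 1.2: Pab(L + a)/(6LEI) = 62.75/EI
  θ_A0 = 118.2/EI,  θ_C0 = 109.2/EI
Flexibility coefficients: a unit moment at one end gives L/(3EI) there and L/(6EI) at the far end, so f₁₁ = f₂₂ = 1/EI and f₁₂ = f₂₁ = 0.5/EI.
Compatibility — zero rotation at each built-in end:
  1 M_A + 0.5 M_C = 118.2
  0.5 M_A + 1 M_C = 109.2
Solving the pair gives M_A = 84.76 kip·ft and M_C = 66.83 kip·ft (hogging).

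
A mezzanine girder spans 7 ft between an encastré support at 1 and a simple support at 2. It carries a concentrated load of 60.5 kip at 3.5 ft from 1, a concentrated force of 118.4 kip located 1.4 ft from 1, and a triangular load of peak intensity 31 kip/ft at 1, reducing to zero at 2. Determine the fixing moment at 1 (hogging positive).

M_1 = 300 kip·ft

Remove the prop at 2; the released (primary) structure is a cantilever built in at 1.
Downward deflection at the released point 2 due to the loads:
  point load 60.5 at a = 3.5: Pa²(3L − a)/(6EI) = 2162/EI
  point load 118.4 at a = 1.4: Pa²(3L − a)/(6EI) = 758.1/EI
  triangular load, peak 31 at the fixed end: w₀L⁴/(30EI) = 2481/EI
  δ_0 = 5401/EI
Flexibility coefficient — unit upward force at 2: δ_{22} = L³/(3EI) = 114.3/EI.
Compatibility at 2: δ_0 − R_2·δ_{22} = 0, so R_2 = 5401/114.3 = 47.24 kip.
Moment equilibrium about 1: M_1 = Σ(load moments about 1) − R_2·L = 630.7 − 47.24×7 = 300 kip·ft.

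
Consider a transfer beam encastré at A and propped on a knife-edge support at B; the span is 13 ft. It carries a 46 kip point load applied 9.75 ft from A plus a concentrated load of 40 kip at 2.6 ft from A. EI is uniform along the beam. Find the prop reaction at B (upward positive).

R_B = 31.35 kip

Remove the prop at B; the released (primary) structure is a cantilever built in at A.
Primary-structure tip deflection at B by superposition:
  point load 46 at a = 9.75: Pa²(3L − a)/(6EI) = 21318/EI
  point load 40 at a = 2.6: Pa²(3L − a)/(6EI) = 1640/EI
  δ_0 = 22958/EI
Tip deflection under a unit load at B: L³/(3EI) = 732.3/EI.
The prop prevents deflection at B: R_B = δ_0/δ_{BB} = 22958/732.3 = 31.35 kip.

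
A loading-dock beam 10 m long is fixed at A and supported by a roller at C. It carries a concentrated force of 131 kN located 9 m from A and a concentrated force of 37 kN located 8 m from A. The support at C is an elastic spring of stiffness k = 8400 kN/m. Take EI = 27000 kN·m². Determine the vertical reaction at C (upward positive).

Choose R_C as the redundant. The primary structure is the cantilever fixed at A.
Primary-structure tip deflection at C by superposition:
  point load 131 at a = 9: Pa²(3L − a)/(6EI) = 37138/EI
  point load 37 at a = 8: Pa²(3L − a)/(6EI) = 8683/EI
  δ_0 = 45821/EI
Tip deflection under a unit load at C: L³/(3EI) = 333.3/EI.
With EI = 27000 kN·m²: δ_0 = 1.6971 m and δ_{CC} = 0.012346 m/kN.
Compatibility — the spring shortens by R_C/k under the reaction it provides: δ_0 − R_C·δ_{CC} = R_C/k. With 1/k = 0.000119 m/kN, R_C = δ_0 / (δ_{CC} + 1/k) = 1.6971 / (0.012346 + 0.000119) = 136.2 kN.

R_C = 136.2 kN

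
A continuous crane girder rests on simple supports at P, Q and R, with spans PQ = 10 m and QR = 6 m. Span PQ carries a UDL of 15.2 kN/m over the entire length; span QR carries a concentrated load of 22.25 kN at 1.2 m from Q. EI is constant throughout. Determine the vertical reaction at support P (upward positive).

R_P = 63.4 kN

Take M_Q as the redundant. Released structure: two simple spans PQ and QR with a hinge at Q.
Rotations at Q on the released spans (each span's end-slope, ×1/EI):
  span PQ: UDL 15.2: wL³/(24EI) = 633.3/EI
  span QR: point load 22.25 at a = 1.2: Pab(L + b)/(6LEI) = 38.45/EI
  relative rotation θ_0 = (633.3 + 38.45)/EI = 671.8/EI
A unit hogging moment at Q produces rotation L₁/(3EI) + L₂/(3EI) = 5.333/EI.
Slope continuity at Q: θ_0 = M_Q·5.333/EI, so M_Q = 671.8/5.333 = 126 kN·m (hogging).
Span PQ, ΣM about P with M_Q applied at Q: R_Q^{PQ}·10 = 760 + 126, so R_Q^{PQ} = 88.6 kN and R_P = 152 − 88.6 = 63.4 kN.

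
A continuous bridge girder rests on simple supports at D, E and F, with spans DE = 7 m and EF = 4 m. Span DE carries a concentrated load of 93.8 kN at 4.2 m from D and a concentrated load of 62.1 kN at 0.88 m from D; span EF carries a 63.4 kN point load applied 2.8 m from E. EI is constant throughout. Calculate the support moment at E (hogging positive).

Release continuity at E by inserting a hinge; the redundant is the internal moment M_E. The primary structure is two simply-supported spans DE and EF.
End slopes at the hinge E, treating each span as simply supported:
  span DE: point load 93.8 at a = 4.2: Pab(L + a)/(6LEI) = 294.2/EI
  span DE: point load 62.1 at a = 0.88: Pab(L + a)/(6LEI) = 62.75/EI
  span EF: point load 63.4 at a = 2.8: Pab(L + b)/(6LEI) = 46.16/EI
  relative rotation θ_0 = (356.9 + 46.16)/EI = 403.1/EI
A unit hogging moment at E produces rotation L₁/(3EI) + L₂/(3EI) = 3.667/EI.
Compatibility: M_E·(L₁+L₂)/(3EI) = θ_0, giving M_E = 109.9 kN·m (hogging).

M_E = 109.9 kN·m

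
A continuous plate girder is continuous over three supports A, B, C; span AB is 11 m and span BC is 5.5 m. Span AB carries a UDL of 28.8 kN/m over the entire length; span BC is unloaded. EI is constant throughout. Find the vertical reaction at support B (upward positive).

R_B = 237.6 kN

Take M_B as the redundant. Released structure: two simple spans AB and BC with a hinge at B.
End slopes at the hinge B, treating each span as simply supported:
  span AB: UDL 28.8: wL³/(24EI) = 1597/EI
  relative rotation θ_0 = (1597 + 0)/EI = 1597/EI
A unit hogging moment at B produces rotation L₁/(3EI) + L₂/(3EI) = 5.5/EI.
Slope continuity at B: θ_0 = M_B·5.5/EI, so M_B = 1597/5.5 = 290.4 kN·m (hogging).
Span AB, ΣM about A with M_B applied at B: R_B^{AB}·11 = 1742 + 290.4, so R_B^{AB} = 184.8 kN and R_A = 316.8 − 184.8 = 132 kN.
Span BC, ΣM about C: R_B^{BC}·5.5 = 0 + 290.4, so R_B^{BC} = 52.8 kN and R_C = 0 − 52.8 = -52.8 kN.
R_B = 184.8 + 52.8 = 237.6 kN.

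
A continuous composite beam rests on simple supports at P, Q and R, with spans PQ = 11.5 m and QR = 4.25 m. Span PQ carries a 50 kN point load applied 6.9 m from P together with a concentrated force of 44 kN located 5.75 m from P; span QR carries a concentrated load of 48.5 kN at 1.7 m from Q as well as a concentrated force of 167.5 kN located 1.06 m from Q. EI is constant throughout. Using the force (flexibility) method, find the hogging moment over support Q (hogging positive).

M_Q = 192 kN·m

Insert a hinge at Q; M_Q is the redundant, and each span becomes simply supported.
Discontinuity in slope at Q on the released structure — sum the simple-span end rotations:
  span PQ: point load 50 at a = 6.9: Pab(L + a)/(6LEI) = 423.2/EI
  span PQ: point load 44 at a = 5.75: Pab(L + a)/(6LEI) = 363.7/EI
  span QR: point load 48.5 at a = 1.7: Pab(L + b)/(6LEI) = 56.07/EI
  span QR: point load 167.5 at a = 1.06: Pab(L + b)/(6LEI) = 165.3/EI
  relative rotation θ_0 = (786.9 + 221.3)/EI = 1008/EI
A unit hogging moment at Q produces rotation L₁/(3EI) + L₂/(3EI) = 5.25/EI.
Slope continuity at Q: θ_0 = M_Q·5.25/EI, so M_Q = 1008/5.25 = 192 kN·m (hogging).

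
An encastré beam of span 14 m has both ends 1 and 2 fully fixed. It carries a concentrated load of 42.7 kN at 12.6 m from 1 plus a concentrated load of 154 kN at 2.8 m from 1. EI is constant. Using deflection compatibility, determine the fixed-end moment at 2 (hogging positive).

Take the two fixed-end moments M_1, M_2 as redundants; the released structure is the simple span 12.
Simple-span end rotations at 1 and 2 under the given loads:
  at 1: point load 42.7 at a = 12.6: Pab(L + b)/(6LEI) = 138.1/EI
  at 2: point load 42.7 at a = 12.6: Pab(L + a)/(6LEI) = 238.5/EI
  at 1: point load 154 at a = 2.8: Pab(L + b)/(6LEI) = 1449/EI
  at 2: point load 154 at a = 2.8: Pab(L + a)/(6LEI) = 965.9/EI
  θ_10 = 1587/EI,  θ_20 = 1204/EI
Flexibility coefficients: a unit moment at one end gives L/(3EI) there and L/(6EI) at the far end, so f₁₁ = f₂₂ = 4.667/EI and f₁₂ = f₂₁ = 2.333/EI.
Compatibility — zero rotation at each built-in end:
  4.667 M_1 + 2.333 M_2 = 1587
  2.333 M_1 + 4.667 M_2 = 1204
Solving the pair gives M_1 = 281.3 kN·m and M_2 = 117.4 kN·m (hogging).

M_2 = 117.4 kN·m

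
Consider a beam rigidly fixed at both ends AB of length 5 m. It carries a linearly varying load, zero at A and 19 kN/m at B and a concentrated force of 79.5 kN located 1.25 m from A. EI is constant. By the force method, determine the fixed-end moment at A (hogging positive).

M_A = 71.73 kN·m

Release both end moments; the primary structure is a simply-supported span AB with redundants M_A and M_B.
Simple-span end rotations at A and B under the given loads:
  at A: triangular load, peak 19: 7w₀L³/(360EI) = 46.18/EI
  at B: triangular load, peak 19: w₀L³/(45EI) = 52.78/EI
  at A: point load 79.5 at a = 1.25: Pab(L + b)/(6LEI) = 108.7/EI
  at B: point load 79.5 at a = 1.25: Pab(L + a)/(6LEI) = 77.64/EI
  θ_A0 = 154.9/EI,  θ_B0 = 130.4/EI
Flexibility coefficients: a unit moment at one end gives L/(3EI) there and L/(6EI) at the far end, so f₁₁ = f₂₂ = 1.667/EI and f₁₂ = f₂₁ = 0.8333/EI.
Compatibility — zero rotation at each built-in end:
  1.667 M_A + 0.8333 M_B = 154.9
  0.8333 M_A + 1.667 M_B = 130.4
Solving the pair gives M_A = 71.73 kN·m and M_B = 42.38 kN·m (hogging).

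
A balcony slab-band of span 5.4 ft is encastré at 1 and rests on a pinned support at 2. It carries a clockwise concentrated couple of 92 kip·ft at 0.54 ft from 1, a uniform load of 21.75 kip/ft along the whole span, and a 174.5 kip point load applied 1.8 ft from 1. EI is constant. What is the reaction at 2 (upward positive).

R_2 = 74.75 kip

Remove the prop at 2; the released (primary) structure is a cantilever built in at 1.
Free-end deflection of the primary structure under the applied loading (downward +):
  clockwise couple 92 at a = 0.54: M₀a(2L − a)/(2EI) = 254.9/EI
  UDL 21.75: wL⁴/(8EI) = 2312/EI
  point load 174.5 at a = 1.8: Pa²(3L − a)/(6EI) = 1357/EI
  δ_0 = 3924/EI
Tip deflection under a unit load at 2: L³/(3EI) = 52.49/EI.
Compatibility at 2: δ_0 − R_2·δ_{22} = 0, so R_2 = 3924/52.49 = 74.75 kip.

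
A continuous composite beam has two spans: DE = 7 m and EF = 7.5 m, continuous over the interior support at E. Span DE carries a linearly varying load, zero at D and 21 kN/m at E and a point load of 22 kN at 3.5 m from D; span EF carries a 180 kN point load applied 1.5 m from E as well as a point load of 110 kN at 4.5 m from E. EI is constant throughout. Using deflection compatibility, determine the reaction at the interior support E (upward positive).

R_E = 308.6 kN

Take M_E as the redundant. Released structure: two simple spans DE and EF with a hinge at E.
End slopes at the hinge E, treating each span as simply supported:
  span DE: triangular load, peak 21: w₀L³/(45EI) = 160.1/EI
  span DE: point load 22 at a = 3.5: Pab(L + a)/(6LEI) = 67.38/EI
  span EF: point load 180 at a = 1.5: Pab(L + b)/(6LEI) = 486/EI
  span EF: point load 110 at a = 4.5: Pab(L + b)/(6LEI) = 346.5/EI
  relative rotation θ_0 = (227.4 + 832.5)/EI = 1060/EI
A unit hogging moment at E produces rotation L₁/(3EI) + L₂/(3EI) = 4.833/EI.
Compatibility: M_E·(L₁+L₂)/(3EI) = θ_0, giving M_E = 219.3 kN·m (hogging).
Span DE, ΣM about D with M_E applied at E: R_E^{DE}·7 = 420 + 219.3, so R_E^{DE} = 91.33 kN and R_D = 95.5 − 91.33 = 4.172 kN.
Span EF, ΣM about F: R_E^{EF}·7.5 = 1410 + 219.3, so R_E^{EF} = 217.2 kN and R_F = 290 − 217.2 = 72.76 kN.
R_E = 91.33 + 217.2 = 308.6 kN.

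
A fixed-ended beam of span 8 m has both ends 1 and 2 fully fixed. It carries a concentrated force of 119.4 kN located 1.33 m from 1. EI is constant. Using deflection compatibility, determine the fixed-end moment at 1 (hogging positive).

M_1 = 110.4 kN·m

Take the two fixed-end moments M_1, M_2 as redundants; the released structure is the simple span 12.
Simple-span end rotations at 1 and 2 under the given loads:
  at 1: point load 119.4 at a = 1.33: Pab(L + b)/(6LEI) = 323.7/EI
  at 2: point load 119.4 at a = 1.33: Pab(L + a)/(6LEI) = 205.9/EI
  θ_10 = 323.7/EI,  θ_20 = 205.9/EI
Flexibility coefficients: a unit moment at one end gives L/(3EI) there and L/(6EI) at the far end, so f₁₁ = f₂₂ = 2.667/EI and f₁₂ = f₂₁ = 1.333/EI.
Compatibility — zero rotation at each built-in end:
  2.667 M_1 + 1.333 M_2 = 323.7
  1.333 M_1 + 2.667 M_2 = 205.9
Solving the pair gives M_1 = 110.4 kN·m and M_2 = 22.01 kN·m (hogging).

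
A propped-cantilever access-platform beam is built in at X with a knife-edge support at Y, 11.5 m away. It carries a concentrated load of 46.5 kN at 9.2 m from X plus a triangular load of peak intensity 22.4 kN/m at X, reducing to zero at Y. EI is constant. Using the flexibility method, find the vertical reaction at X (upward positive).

R_X = 116.8 kN

Choose R_Y as the redundant. The primary structure is the cantilever fixed at X.
Deflection at Y on the released cantilever, summing each load's contribution:
  point load 46.5 at a = 9.2: Pa²(3L − a)/(6EI) = 16596/EI
  triangular load, peak 22.4 at the fixed end: w₀L⁴/(30EI) = 13059/EI
  δ_0 = 29655/EI
Tip deflection under a unit load at Y: L³/(3EI) = 507/EI.
The prop prevents deflection at Y: R_Y = δ_0/δ_{YY} = 29655/507 = 58.5 kN.
Vertical equilibrium: R_X = ΣP − R_Y = 175.3 − 58.5 = 116.8 kN.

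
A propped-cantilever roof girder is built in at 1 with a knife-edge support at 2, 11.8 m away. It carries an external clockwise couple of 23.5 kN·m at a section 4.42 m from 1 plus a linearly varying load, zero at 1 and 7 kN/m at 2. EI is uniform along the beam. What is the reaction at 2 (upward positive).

Take the reaction at 2 as the redundant and release it; the primary structure is a cantilever fixed at 1.
Downward deflection at the released point 2 due to the loads:
  clockwise couple 23.5 at a = 4.42: M₀a(2L − a)/(2EI) = 996.1/EI
  triangular load, peak 7 at the free end: 11w₀L⁴/(120EI) = 12440/EI
  δ_0 = 13437/EI
Flexibility coefficient — unit upward force at 2: δ_{22} = L³/(3EI) = 547.7/EI.
The prop prevents deflection at 2: R_2 = δ_0/δ_{22} = 13437/547.7 = 24.53 kN.

R_2 = 24.53 kN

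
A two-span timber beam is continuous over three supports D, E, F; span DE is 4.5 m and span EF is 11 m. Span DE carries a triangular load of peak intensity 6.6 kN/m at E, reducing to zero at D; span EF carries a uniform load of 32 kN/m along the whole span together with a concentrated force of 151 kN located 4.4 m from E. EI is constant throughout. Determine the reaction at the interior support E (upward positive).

Take M_E as the redundant. Released structure: two simple spans DE and EF with a hinge at E.
Rotations at E on the released spans (each span's end-slope, ×1/EI):
  span DE: triangular load, peak 6.6: w₀L³/(45EI) = 13.37/EI
  span EF: UDL 32: wL³/(24EI) = 1775/EI
  span EF: point load 151 at a = 4.4: Pab(L + b)/(6LEI) = 1169/EI
  relative rotation θ_0 = (13.37 + 2944)/EI = 2957/EI
A unit hogging moment at E produces rotation L₁/(3EI) + L₂/(3EI) = 5.167/EI.
Slope continuity at E: θ_0 = M_E·5.167/EI, so M_E = 2957/5.167 = 572.4 kN·m (hogging).
Span DE, ΣM about D with M_E applied at E: R_E^{DE}·4.5 = 44.55 + 572.4, so R_E^{DE} = 137.1 kN and R_D = 14.85 − 137.1 = -122.2 kN.
Span EF, ΣM about F: R_E^{EF}·11 = 2933 + 572.4, so R_E^{EF} = 318.6 kN and R_F = 503 − 318.6 = 184.4 kN.
R_E = 137.1 + 318.6 = 455.7 kN.

R_E = 455.7 kN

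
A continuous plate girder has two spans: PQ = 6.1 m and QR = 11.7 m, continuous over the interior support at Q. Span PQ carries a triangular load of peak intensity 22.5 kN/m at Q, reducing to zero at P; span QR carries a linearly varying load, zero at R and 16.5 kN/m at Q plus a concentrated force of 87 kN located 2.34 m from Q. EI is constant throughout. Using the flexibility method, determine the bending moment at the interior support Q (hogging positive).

M_Q = 214.4 kN·m

Release continuity at Q by inserting a hinge; the redundant is the internal moment M_Q. The primary structure is two simply-supported spans PQ and QR.
End slopes at the hinge Q, treating each span as simply supported:
  span PQ: triangular load, peak 22.5: w₀L³/(45EI) = 113.5/EI
  span QR: triangular load, peak 16.5: w₀L³/(45EI) = 587.3/EI
  span QR: point load 87 at a = 2.34: Pab(L + b)/(6LEI) = 571.7/EI
  relative rotation θ_0 = (113.5 + 1159)/EI = 1272/EI
A unit hogging moment at Q produces rotation L₁/(3EI) + L₂/(3EI) = 5.933/EI.
Slope continuity at Q: θ_0 = M_Q·5.933/EI, so M_Q = 1272/5.933 = 214.4 kN·m (hogging).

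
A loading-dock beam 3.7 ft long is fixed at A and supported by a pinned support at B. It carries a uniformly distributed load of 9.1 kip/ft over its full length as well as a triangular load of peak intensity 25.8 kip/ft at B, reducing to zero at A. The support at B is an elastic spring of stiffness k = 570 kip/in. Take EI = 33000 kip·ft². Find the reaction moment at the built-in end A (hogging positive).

Remove the prop at B; the released (primary) structure is a cantilever built in at A.
Downward deflection at the released point B due to the loads:
  UDL 9.1: wL⁴/(8EI) = 213.2/EI
  triangular load, peak 25.8 at the free end: 11w₀L⁴/(120EI) = 443.2/EI
  δ_0 = 656.4/EI
Flexibility coefficient — unit upward force at B: δ_{BB} = L³/(3EI) = 16.88/EI.
With EI = 33000 kip·ft²: δ_0 = 0.019892 ft and δ_{BB} = 0.000512 ft/kip.
Compatibility — the spring shortens by R_B/k under the reaction it provides: δ_0 − R_B·δ_{BB} = R_B/k. With 1/k = 1/(570×12) ft/kip = 0.000146 ft/kip, R_B = δ_0 / (δ_{BB} + 1/k) = 0.019892 / (0.000512 + 0.000146) = 30.24 kip.
Moment equilibrium about A: M_A = Σ(load moments about A) − R_B·L = 180 − 30.24×3.7 = 68.14 kip·ft.

M_A = 68.14 kip·ft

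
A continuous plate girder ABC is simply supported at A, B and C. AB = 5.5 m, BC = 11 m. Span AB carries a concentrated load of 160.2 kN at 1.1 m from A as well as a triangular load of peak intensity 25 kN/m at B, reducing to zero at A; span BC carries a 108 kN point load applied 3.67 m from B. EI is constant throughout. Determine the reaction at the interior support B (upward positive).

R_B = 202.1 kN

Take M_B as the redundant. Released structure: two simple spans AB and BC with a hinge at B.
Discontinuity in slope at B on the released structure — sum the simple-span end rotations:
  span AB: point load 160.2 at a = 1.1: Pab(L + a)/(6LEI) = 155.1/EI
  span AB: triangular load, peak 25: w₀L³/(45EI) = 92.43/EI
  span BC: point load 108 at a = 3.67: Pab(L + b)/(6LEI) = 806.9/EI
  relative rotation θ_0 = (247.5 + 806.9)/EI = 1054/EI
A unit hogging moment at B produces rotation L₁/(3EI) + L₂/(3EI) = 5.5/EI.
Slope continuity at B: θ_0 = M_B·5.5/EI, so M_B = 1054/5.5 = 191.7 kN·m (hogging).
Span AB, ΣM about A with M_B applied at B: R_B^{AB}·5.5 = 428.3 + 191.7, so R_B^{AB} = 112.7 kN and R_A = 228.9 − 112.7 = 116.2 kN.
Span BC, ΣM about C: R_B^{BC}·11 = 791.6 + 191.7, so R_B^{BC} = 89.4 kN and R_C = 108 − 89.4 = 18.6 kN.
R_B = 112.7 + 89.4 = 202.1 kN.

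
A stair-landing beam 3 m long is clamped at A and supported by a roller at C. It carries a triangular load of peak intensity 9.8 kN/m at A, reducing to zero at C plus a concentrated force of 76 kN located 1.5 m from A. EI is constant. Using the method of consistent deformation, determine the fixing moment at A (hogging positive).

Release the roller at C. Primary structure: cantilever fixed at A.
Downward deflection at the released point C due to the loads:
  triangular load, peak 9.8 at the fixed end: w₀L⁴/(30EI) = 26.46/EI
  point load 76 at a = 1.5: Pa²(3L − a)/(6EI) = 213.8/EI
  δ_0 = 240.2/EI
Flexibility coefficient — unit upward force at C: δ_{CC} = L³/(3EI) = 9/EI.
Compatibility at C: δ_0 − R_C·δ_{CC} = 0, so R_C = 240.2/9 = 26.69 kN.
Moment equilibrium about A: M_A = Σ(load moments about A) − R_C·L = 128.7 − 26.69×3 = 48.63 kN·m.

M_A = 48.63 kN·m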